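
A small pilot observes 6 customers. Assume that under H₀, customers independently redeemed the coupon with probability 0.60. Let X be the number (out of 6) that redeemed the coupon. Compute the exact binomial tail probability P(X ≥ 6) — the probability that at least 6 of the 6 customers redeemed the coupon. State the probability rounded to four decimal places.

P = 0.0467

X is binomial with n = 6 and p = 0.60.
P(X ≥ 6) = C(6,6)·0.60^6·0.40^0.
= 0.046656 = 0.0467.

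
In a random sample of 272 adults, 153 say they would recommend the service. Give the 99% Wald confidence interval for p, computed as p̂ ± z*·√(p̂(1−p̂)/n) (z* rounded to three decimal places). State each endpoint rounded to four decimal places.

(0.4850, 0.6400)

p̂ = 153/272 = 0.56250.
Standard error of p̂: √(0.246094/272) = √0.000904756 = 0.030079.
The 99% critical value is z* = 2.576.
Margin = 2.576·0.030079 = 0.07748.
So the interval runs from 0.4850 to 0.6400.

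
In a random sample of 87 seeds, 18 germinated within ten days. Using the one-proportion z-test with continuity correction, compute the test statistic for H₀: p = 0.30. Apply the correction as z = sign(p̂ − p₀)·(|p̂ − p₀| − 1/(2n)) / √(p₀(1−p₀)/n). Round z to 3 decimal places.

p̂ = 18/87 = 0.20690. p̂ − p₀ = -0.093103.
1/(2n) = 0.005747.
Corrected numerator: |-0.093103| − 0.005747 = 0.087356.
SE₀ = √(0.30·0.70/87) = 0.049130.
z = (−)0.087356/0.049130 = -1.778.

z = -1.778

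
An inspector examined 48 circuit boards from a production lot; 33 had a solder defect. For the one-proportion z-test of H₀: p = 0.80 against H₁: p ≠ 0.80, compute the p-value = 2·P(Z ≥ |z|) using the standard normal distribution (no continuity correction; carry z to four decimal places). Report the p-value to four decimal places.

p̂ = 33/48 = 0.68750.
SE₀ = √(0.80·0.20/48) = 0.057735.
Test statistic (full precision, shown to 4 dp): z = (33/48 − 0.80)/SE₀ ≈ -1.9486.
p-value = 2·P(Z ≥ |z|) with z = -1.9486 → 0.0513.

p-value = 0.0513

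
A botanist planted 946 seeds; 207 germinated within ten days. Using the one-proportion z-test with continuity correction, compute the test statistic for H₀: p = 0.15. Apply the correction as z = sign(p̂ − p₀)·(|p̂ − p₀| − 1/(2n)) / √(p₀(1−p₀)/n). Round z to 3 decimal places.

z = 5.882

p̂ = 207/946 = 0.21882. p̂ − p₀ = 0.068816.
1/(2n) = 0.000529.
Corrected numerator: |0.068816| − 0.000529 = 0.068287.
Null standard error: √(0.15·0.85/946) = √0.000134778 = 0.011609.
z = (+)0.068287/0.011609 = 5.882.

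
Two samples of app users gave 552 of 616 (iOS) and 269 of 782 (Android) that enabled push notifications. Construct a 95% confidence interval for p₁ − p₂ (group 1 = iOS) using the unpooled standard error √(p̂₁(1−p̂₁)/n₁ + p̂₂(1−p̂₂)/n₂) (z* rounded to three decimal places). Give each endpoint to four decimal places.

(0.5110, 0.5932)

p̂₁ = 552/616 = 0.89610, p̂₂ = 269/782 = 0.34399; p̂₁ − p̂₂ = 0.55211.
SE = √(0.000151139 + 0.000288569) = √0.000439708 = 0.020969.
The 95% critical value is z* = 1.960. Margin of error = 0.04110.
CI: 0.55211 ± 0.04110 = (0.5110, 0.5932).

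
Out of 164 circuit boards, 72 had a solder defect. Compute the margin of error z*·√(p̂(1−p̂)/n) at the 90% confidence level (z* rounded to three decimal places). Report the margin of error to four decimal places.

ME = 0.0637

p̂ = 72/164 = 0.43902.
SE = √(p̂(1−p̂)/n) = √(0.246282/164) = 0.038752.
The 90% critical value is z* = 1.645.
Margin of error = z*·SE = 1.645 × 0.038752 = 0.0637.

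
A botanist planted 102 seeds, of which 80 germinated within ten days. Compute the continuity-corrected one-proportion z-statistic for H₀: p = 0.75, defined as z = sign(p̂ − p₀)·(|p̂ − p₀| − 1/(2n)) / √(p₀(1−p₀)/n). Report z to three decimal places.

z = 0.686

Sample proportion p̂ = 80/102 = 0.78431. p̂ − p₀ = 0.034314.
Continuity correction 1/(2n) = 1/204 = 0.004902.
Corrected numerator: |0.034314| − 0.004902 = 0.029412.
SE₀ = √(0.75·0.25/102) = 0.042875.
z = +0.029412/0.042875 = 0.686.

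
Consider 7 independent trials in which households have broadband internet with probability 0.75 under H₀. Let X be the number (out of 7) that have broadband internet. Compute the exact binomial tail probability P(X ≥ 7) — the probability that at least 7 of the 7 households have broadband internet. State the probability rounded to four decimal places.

P = 0.1335

X is binomial with n = 7 and p = 0.75.
P(X ≥ 7) = C(7,7)·0.75^7·0.25^0.
= 0.133484 = 0.1335.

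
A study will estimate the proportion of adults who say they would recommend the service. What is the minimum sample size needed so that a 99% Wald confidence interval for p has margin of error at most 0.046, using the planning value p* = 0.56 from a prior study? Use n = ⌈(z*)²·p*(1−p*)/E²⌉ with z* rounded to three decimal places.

n = 773

For 99% confidence, z* = 2.576.
p*(1−p*) = 0.56·0.44 = 0.2464.
Required n before rounding: 6.635776 × 0.2464 / 0.046² = 772.710.
⌈772.710⌉ = 773.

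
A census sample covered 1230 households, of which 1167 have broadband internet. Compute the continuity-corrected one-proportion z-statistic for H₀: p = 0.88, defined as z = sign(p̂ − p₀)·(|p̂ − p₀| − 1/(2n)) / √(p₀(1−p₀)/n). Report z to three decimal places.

The sample proportion is 1167/1230 = 0.94878. p̂ − p₀ = 0.068780.
Continuity correction 1/(2n) = 1/2460 = 0.000407.
Corrected numerator: |0.068780| − 0.000407 = 0.068373.
Under H₀, SE = √(p₀(1−p₀)/n) = √(0.88·0.12/1230) = √0.000085854 = 0.009266.
z = (+)0.068373/0.009266 = 7.379.

z = 7.379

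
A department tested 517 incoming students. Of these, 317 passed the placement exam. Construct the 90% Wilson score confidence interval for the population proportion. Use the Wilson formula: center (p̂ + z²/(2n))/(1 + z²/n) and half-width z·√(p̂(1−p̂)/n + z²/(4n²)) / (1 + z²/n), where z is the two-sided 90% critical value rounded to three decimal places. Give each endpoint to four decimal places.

p̂ = 317/517 = 0.61315; z = 1.645, so z² = 2.706025.
1 + z²/n = 1.005234.
Adjusted center: (0.61315 + z²/(2n))/1.005234 = 0.61256.
Radicand: p̂(1−p̂)/n + z²/(4n²) = 0.000458794 + 0.000002531 = 0.000461325.
Half-width = 1.645·√0.000461325/1.005234 = 0.03515.
Interval: 0.61256 ± 0.03515 → (0.5774, 0.6477).

(0.5774, 0.6477)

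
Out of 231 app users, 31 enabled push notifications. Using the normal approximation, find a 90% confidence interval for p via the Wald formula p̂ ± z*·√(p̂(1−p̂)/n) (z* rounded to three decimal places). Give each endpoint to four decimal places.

With x = 31 successes in n = 231, p̂ = 0.13420.
SE = √(p̂(1−p̂)/n) = √(0.116190/231) = 0.022427.
z* = 1.645 at the 90% level.
Margin of error: 1.645 × 0.022427 = 0.03689.
CI: 0.13420 ± 0.03689 = (0.0973, 0.1711).

(0.0973, 0.1711)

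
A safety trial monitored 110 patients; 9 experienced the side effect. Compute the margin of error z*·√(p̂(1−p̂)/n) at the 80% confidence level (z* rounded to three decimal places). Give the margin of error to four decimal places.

ME = 0.0335

The sample proportion is 9/110 = 0.08182.
Standard error of p̂: √(0.075124/110) = √0.000682945 = 0.026133.
The 80% critical value is z* = 1.282.
So ME = 0.0335.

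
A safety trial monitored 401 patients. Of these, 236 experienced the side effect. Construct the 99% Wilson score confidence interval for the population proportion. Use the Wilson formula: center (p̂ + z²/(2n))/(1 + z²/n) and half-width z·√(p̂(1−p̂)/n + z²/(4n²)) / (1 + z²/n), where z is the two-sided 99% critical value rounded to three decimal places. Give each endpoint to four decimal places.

p̂ = 236/401 = 0.58853; z = 2.576, so z² = 6.635776.
1 + z²/n = 1.016548.
Adjusted center: (0.58853 + z²/(2n))/1.016548 = 0.58709.
Radicand: p̂(1−p̂)/n + z²/(4n²) = 0.000603897 + 0.000010317 = 0.000614214.
Half-width = 2.576·√0.000614214/1.016548 = 0.06280.
Interval: 0.58709 ± 0.06280 → (0.5243, 0.6499).

(0.5243, 0.6499)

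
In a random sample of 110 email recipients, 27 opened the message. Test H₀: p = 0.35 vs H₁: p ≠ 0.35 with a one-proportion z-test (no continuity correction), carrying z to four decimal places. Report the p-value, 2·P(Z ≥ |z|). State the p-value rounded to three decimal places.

With x = 27 successes in n = 110, p̂ = 0.24545.
Under H₀, SE = √(p₀(1−p₀)/n) = √(0.35·0.65/110) = √0.002068182 = 0.045477.
Test statistic (full precision, shown to 4 dp): z = (27/110 − 0.35)/SE₀ ≈ -2.2989.
p-value = 2·P(Z ≥ |z|) with z = -2.2989 → 0.022.

p-value = 0.022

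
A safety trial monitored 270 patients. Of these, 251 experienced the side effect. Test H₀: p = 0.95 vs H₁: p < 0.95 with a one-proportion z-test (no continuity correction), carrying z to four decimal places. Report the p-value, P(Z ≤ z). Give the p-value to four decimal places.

Sample proportion p̂ = 251/270 = 0.92963.
SE₀ = √(0.95·0.05/270) = 0.013264.
Test statistic (full precision, shown to 4 dp): z = (251/270 − 0.95)/SE₀ ≈ -1.5358.
From the standard normal, P(Z ≤ z) = 0.0623.

p-value = 0.0623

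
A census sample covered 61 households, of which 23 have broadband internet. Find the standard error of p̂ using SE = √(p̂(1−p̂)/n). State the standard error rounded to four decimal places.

With x = 23 successes in n = 61, p̂ = 0.37705.
p̂(1−p̂) = 0.234883.
SE = √(0.234883/61) = √0.003850541 = 0.0621.

SE = 0.0621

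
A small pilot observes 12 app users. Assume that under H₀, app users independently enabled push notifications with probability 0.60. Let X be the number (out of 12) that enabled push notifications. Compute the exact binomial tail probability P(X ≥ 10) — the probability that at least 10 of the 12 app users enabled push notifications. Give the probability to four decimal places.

X ~ Binomial(n=12, p=0.60).
P(X ≥ 10) = C(12,10)·0.60^10·0.40^2 + C(12,11)·0.60^11·0.40^1 + C(12,12)·0.60^12·0.40^0.
= 0.063852 + 0.017414 + 0.002177 = 0.0834.

P = 0.0834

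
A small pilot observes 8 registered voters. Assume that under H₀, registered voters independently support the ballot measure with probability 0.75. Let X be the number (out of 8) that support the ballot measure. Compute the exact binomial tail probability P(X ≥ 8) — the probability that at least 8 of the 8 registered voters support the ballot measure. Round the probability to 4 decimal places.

X ~ Binomial(n=8, p=0.75).
P(X ≥ 8) = C(8,8)·0.75^8·0.25^0.
= 0.100113 = 0.1001.

P = 0.1001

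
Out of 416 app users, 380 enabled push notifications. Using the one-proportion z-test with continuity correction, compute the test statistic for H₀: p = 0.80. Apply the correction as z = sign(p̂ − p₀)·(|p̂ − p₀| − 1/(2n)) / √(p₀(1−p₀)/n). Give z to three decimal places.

The sample proportion is 380/416 = 0.91346. p̂ − p₀ = 0.113462.
Continuity correction 1/(2n) = 1/832 = 0.001202.
Corrected numerator: |0.113462| − 0.001202 = 0.112260.
SE₀ = √(0.80·0.20/416) = 0.019612.
z = (+)0.112260/0.019612 = 5.724.

z = 5.724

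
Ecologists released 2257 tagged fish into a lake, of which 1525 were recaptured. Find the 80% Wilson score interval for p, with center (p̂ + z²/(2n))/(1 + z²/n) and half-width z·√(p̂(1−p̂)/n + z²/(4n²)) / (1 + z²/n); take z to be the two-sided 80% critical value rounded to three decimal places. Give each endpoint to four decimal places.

(0.6629, 0.6882)

Here p̂ = 1525/2257 = 0.67568 and z = 1.282 (z² = 1.643524).
1 + z²/n = 1.000728.
Center = (0.67568 + 0.000364)/1.000728 = 0.67555.
Radicand: p̂(1−p̂)/n + z²/(4n²) = 0.000097093 + 0.000000081 = 0.000097174.
Half-width = 1.282·√0.000097174/1.000728 = 0.01263.
Interval: 0.67555 ± 0.01263 → (0.6629, 0.6882).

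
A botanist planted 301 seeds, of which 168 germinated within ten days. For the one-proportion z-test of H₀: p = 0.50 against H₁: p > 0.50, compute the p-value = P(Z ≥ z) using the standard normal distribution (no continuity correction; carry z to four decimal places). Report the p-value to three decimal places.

The sample proportion is 168/301 = 0.55814.
SE₀ = √(0.50·0.50/301) = 0.028820.
Test statistic (full precision, shown to 4 dp): z = (168/301 − 0.50)/SE₀ ≈ 2.0174.
From the standard normal, P(Z ≥ z) = 0.022.

p-value = 0.022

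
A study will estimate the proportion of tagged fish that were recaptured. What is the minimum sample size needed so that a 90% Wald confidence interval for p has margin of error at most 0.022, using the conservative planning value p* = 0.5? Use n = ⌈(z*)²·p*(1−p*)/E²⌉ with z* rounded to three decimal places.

n = 1398

The 90% critical value is z* = 1.645.
p*(1−p*) = 0.2500.
(z*)²·p*(1−p*)/E² = 2.706025·0.2500/0.000484 = 1397.740.
⌈1397.740⌉ = 1398.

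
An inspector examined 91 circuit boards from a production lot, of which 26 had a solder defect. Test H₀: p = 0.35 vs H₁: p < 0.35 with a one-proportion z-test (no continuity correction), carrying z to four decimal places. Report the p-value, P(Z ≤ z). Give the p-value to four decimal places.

With x = 26 successes in n = 91, p̂ = 0.28571.
Under H₀, SE = √(p₀(1−p₀)/n) = √(0.35·0.65/91) = √0.002500000 = 0.050000.
Test statistic (full precision, shown to 4 dp): z = (26/91 − 0.35)/SE₀ ≈ -1.2857.
From the standard normal, P(Z ≤ z) = 0.0993.

p-value = 0.0993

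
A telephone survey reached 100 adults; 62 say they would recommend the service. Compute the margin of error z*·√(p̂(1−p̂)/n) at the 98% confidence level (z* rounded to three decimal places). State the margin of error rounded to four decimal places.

p̂ = 62/100 = 0.62000.
Standard error of p̂: √(0.235600/100) = √0.002356000 = 0.048539.
The 98% critical value is z* = 2.326.
ME = 2.326·0.048539 = 0.1129.

ME = 0.1129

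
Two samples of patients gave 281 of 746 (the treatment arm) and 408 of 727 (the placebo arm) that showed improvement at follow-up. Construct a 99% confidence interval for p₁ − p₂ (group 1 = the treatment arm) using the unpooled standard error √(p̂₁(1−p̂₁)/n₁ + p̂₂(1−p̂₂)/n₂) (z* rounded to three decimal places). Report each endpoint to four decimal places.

(-0.2504, -0.1187)

p̂₁ = 281/746 = 0.37668, p̂₂ = 408/727 = 0.56121; p̂₁ − p̂₂ = -0.18453.
SE = √(0.000314733 + 0.000338725) = √0.000653458 = 0.025563.
For 99% confidence, z* = 2.576. Margin of error = 0.06585.
So the interval runs from -0.2504 to -0.1187.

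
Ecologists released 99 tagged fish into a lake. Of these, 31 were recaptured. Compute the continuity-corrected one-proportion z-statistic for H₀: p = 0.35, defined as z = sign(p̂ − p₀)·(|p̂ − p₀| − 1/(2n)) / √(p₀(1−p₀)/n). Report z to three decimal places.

z = -0.664

With x = 31 successes in n = 99, p̂ = 0.31313. p̂ − p₀ = -0.036869.
Continuity correction 1/(2n) = 1/198 = 0.005051.
Corrected numerator: |-0.036869| − 0.005051 = 0.031818.
SE₀ = √(0.35·0.65/99) = 0.047937.
z = −0.031818/0.047937 = -0.664.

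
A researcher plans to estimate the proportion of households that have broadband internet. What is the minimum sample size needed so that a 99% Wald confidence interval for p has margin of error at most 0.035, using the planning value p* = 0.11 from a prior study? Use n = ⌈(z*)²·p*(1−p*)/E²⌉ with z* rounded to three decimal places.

For 99% confidence, z* = 2.576.
p*(1−p*) = 0.11·0.89 = 0.0979.
(z*)²·p*(1−p*)/E² = 6.635776·0.0979/0.001225 = 530.320.
Rounding up, n = 531.

n = 531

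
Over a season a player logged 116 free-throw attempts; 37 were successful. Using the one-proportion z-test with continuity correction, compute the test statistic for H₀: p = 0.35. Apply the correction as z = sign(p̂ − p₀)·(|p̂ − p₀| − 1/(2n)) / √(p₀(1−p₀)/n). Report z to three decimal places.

With x = 37 successes in n = 116, p̂ = 0.31897. p̂ − p₀ = -0.031034.
1/(2n) = 0.004310.
Corrected numerator: |-0.031034| − 0.004310 = 0.026724.
SE₀ = √(0.35·0.65/116) = 0.044286.
z = −0.026724/0.044286 = -0.603.

z = -0.603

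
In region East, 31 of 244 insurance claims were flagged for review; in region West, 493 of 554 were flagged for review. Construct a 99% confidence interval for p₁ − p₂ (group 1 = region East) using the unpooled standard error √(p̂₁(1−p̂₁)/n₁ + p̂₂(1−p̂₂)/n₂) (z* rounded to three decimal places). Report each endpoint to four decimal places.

p̂₁ = 31/244 = 0.12705, p̂₂ = 493/554 = 0.88989; p̂₁ − p̂₂ = -0.76284.
SE = √(0.000454540 + 0.000176867) = √0.000631407 = 0.025128.
z* = 2.576 at the 99% level. Margin = 2.576·0.025128 = 0.06473.
So the interval runs from -0.8276 to -0.6981.

(-0.8276, -0.6981)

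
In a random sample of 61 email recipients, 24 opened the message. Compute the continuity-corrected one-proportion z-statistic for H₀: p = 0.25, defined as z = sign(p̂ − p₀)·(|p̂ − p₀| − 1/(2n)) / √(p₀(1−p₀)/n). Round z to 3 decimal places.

Sample proportion p̂ = 24/61 = 0.39344. p̂ − p₀ = 0.143443.
1/(2n) = 0.008197.
Corrected numerator: |0.143443| − 0.008197 = 0.135246.
Under H₀, SE = √(p₀(1−p₀)/n) = √(0.25·0.75/61) = √0.003073770 = 0.055442.
z = +0.135246/0.055442 = 2.439.

z = 2.439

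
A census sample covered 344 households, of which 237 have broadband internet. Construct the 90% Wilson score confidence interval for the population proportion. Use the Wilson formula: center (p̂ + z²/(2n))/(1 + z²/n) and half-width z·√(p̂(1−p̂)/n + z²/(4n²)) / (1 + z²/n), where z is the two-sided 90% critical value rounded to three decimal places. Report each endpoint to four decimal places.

(0.6466, 0.7284)

p̂ = 237/344 = 0.68895; z = 1.645, so z² = 2.706025.
Denominator 1 + z²/n = 1 + 2.706025/344 = 1.007866.
Adjusted center: (0.68895 + z²/(2n))/1.007866 = 0.68748.
Radicand: p̂(1−p̂)/n + z²/(4n²) = 0.000622955 + 0.000005717 = 0.000628672.
Half-width = 1.645·√0.000628672/1.007866 = 0.04092.
Interval: 0.68748 ± 0.04092 → (0.6466, 0.7284).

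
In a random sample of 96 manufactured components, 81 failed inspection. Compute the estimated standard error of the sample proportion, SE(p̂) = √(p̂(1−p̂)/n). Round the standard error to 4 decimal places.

The sample proportion is 81/96 = 0.84375.
p̂(1−p̂) = 0.131836.
SE = √(0.131836/96) = √0.001373292 = 0.0371.

SE = 0.0371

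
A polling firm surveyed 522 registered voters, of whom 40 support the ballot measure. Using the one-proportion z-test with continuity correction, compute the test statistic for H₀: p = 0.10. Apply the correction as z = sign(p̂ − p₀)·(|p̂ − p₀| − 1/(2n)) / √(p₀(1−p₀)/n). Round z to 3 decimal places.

With x = 40 successes in n = 522, p̂ = 0.07663. p̂ − p₀ = -0.023372.
1/(2n) = 0.000958.
Corrected numerator: |-0.023372| − 0.000958 = 0.022414.
Null standard error: √(0.10·0.90/522) = √0.000172414 = 0.013131.
z = −0.022414/0.013131 = -1.707.

z = -1.707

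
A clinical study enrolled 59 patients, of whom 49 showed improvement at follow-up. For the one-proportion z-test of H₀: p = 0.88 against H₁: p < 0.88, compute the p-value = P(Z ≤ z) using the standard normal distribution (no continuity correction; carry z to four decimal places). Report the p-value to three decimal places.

With x = 49 successes in n = 59, p̂ = 0.83051.
Null standard error: √(0.88·0.12/59) = √0.001789831 = 0.042306.
z = (p̂ − p₀)/SE = (49/59 − 0.88)/0.042306 ≈ -1.1698.
From the standard normal, P(Z ≤ z) = 0.121.

p-value = 0.121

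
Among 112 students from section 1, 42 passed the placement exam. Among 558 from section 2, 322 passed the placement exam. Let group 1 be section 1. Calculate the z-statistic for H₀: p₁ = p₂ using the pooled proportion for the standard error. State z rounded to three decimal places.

z = -3.918

p̂₁ = 42/112 = 0.37500, p̂₂ = 322/558 = 0.57706.
Pooling: p̂ = 364/670 = 0.54328.
Pooled SE = √[0.2481265·0.01072069] ≈ 0.051576.
z = -0.20206/0.051576 = -3.918.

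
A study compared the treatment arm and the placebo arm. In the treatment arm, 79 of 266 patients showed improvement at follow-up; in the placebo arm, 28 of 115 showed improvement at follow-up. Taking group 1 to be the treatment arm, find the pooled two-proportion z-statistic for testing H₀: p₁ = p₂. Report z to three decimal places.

z = 1.067

Sample proportions: p̂₁ = 79/266 = 0.29699 and p̂₂ = 28/115 = 0.24348.
Pooling: p̂ = 107/381 = 0.28084.
Pooled SE = √[0.2019688·0.01245505] ≈ 0.050155.
z = 0.05351/0.050155 = 1.067.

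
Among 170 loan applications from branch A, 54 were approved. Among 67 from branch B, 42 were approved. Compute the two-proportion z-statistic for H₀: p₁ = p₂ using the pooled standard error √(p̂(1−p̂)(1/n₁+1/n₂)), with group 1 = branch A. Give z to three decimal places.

z = -4.367

Sample proportions: p̂₁ = 54/170 = 0.31765 and p̂₂ = 42/67 = 0.62687.
Pooling: p̂ = 96/237 = 0.40506.
Pooled SE = √[0.2409870·0.02080773] ≈ 0.070812.
z = -0.30922/0.070812 = -4.367.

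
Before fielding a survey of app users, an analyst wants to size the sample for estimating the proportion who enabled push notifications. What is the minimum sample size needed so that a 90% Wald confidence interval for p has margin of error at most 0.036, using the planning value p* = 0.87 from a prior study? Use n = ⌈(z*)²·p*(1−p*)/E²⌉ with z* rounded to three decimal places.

n = 237

z* = 1.645 at the 90% level.
p*(1−p*) = 0.87·0.13 = 0.1131.
Required n before rounding: 2.706025 × 0.1131 / 0.036² = 236.151.
⌈236.151⌉ = 237.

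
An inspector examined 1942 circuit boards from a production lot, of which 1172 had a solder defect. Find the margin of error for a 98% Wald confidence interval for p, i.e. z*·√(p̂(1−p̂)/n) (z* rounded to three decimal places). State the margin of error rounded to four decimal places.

ME = 0.0258

The sample proportion is 1172/1942 = 0.60350.
Standard error of p̂: √(0.239287/1942) = √0.000123217 = 0.011100.
For 98% confidence, z* = 2.326.
Margin of error = z*·SE = 2.326 × 0.011100 = 0.0258.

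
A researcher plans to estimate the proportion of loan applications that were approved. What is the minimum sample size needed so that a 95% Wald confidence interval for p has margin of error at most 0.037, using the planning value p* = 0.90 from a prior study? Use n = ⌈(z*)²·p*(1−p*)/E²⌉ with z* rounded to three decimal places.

z* = 1.960 at the 95% level.
p*(1−p*) = 0.90·0.10 = 0.0900.
(z*)²·p*(1−p*)/E² = 3.841600·0.0900/0.001369 = 252.552.
⌈252.552⌉ = 253.

n = 253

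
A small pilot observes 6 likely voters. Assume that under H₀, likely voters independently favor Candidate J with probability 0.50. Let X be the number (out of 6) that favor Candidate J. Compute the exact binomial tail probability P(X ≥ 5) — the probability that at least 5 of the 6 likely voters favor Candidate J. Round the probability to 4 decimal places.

X is binomial with n = 6 and p = 0.50.
P(X ≥ 5) = C(6,5)·0.50^5·0.50^1 + C(6,6)·0.50^6·0.50^0.
= 0.093750 + 0.015625 = 0.1094.

P = 0.1094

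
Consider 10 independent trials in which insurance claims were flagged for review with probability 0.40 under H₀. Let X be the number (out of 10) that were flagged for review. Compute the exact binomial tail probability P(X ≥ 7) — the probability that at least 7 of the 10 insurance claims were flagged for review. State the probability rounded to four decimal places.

P = 0.0548

X ~ Binomial(n=10, p=0.40).
P(X ≥ 7) = C(10,7)·0.40^7·0.60^3 + C(10,8)·0.40^8·0.60^2 + C(10,9)·0.40^9·0.60^1 + C(10,10)·0.40^10·0.60^0.
= 0.042467 + 0.010617 + 0.001573 + 0.000105 = 0.0548.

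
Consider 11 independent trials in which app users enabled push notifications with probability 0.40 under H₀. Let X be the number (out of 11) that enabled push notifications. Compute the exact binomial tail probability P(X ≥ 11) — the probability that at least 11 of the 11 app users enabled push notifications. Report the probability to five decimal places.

P = 0.00004

X is binomial with n = 11 and p = 0.40.
P(X ≥ 11) = C(11,11)·0.40^11·0.60^0.
= 0.000042 = 0.00004.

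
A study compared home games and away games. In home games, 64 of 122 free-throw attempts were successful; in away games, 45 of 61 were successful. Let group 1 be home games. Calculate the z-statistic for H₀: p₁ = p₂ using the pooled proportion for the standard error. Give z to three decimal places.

Sample proportions: p̂₁ = 64/122 = 0.52459 and p̂₂ = 45/61 = 0.73770.
Pooling: p̂ = 109/183 = 0.59563.
SE = √[p̂(1−p̂)(1/n₁+1/n₂)] = √[0.59563·0.40437·(1/122+1/61)] ≈ 0.076959.
z = (p̂₁ − p̂₂)/SE = (0.52459 − 0.73770)/0.076959 = -0.21311/0.076959 = -2.769.

z = -2.769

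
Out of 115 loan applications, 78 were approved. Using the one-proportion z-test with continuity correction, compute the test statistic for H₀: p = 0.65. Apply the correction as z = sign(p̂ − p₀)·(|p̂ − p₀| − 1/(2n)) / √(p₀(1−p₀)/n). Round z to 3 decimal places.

z = 0.538

Sample proportion p̂ = 78/115 = 0.67826. p̂ − p₀ = 0.028261.
Continuity correction 1/(2n) = 1/230 = 0.004348.
Corrected numerator: |0.028261| − 0.004348 = 0.023913.
SE₀ = √(0.65·0.35/115) = 0.044478.
z = (+)0.023913/0.044478 = 0.538.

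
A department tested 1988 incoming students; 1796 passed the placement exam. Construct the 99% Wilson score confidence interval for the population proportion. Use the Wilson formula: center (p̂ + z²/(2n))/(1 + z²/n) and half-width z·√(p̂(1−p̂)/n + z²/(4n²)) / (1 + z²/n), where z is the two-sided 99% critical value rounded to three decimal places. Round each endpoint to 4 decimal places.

(0.8850, 0.9192)

Here p̂ = 1796/1988 = 0.90342 and z = 2.576 (z² = 6.635776).
Denominator 1 + z²/n = 1 + 6.635776/1988 = 1.003338.
Center = (0.90342 + 0.001669)/1.003338 = 0.90208.
Radicand: p̂(1−p̂)/n + z²/(4n²) = 0.000043889 + 0.000000420 = 0.000044309.
Half-width = 2.576·√0.000044309/1.003338 = 0.01709.
Interval: 0.90208 ± 0.01709 → (0.8850, 0.9192).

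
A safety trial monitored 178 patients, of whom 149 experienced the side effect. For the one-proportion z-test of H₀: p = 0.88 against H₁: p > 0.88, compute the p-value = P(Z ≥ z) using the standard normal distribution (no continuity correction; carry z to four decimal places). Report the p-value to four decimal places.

p̂ = 149/178 = 0.83708.
SE₀ = √(0.88·0.12/178) = 0.024357.
Test statistic (full precision, shown to 4 dp): z = (149/178 − 0.88)/SE₀ ≈ -1.7622.
From the standard normal, P(Z ≥ z) = 0.9610.

p-value = 0.9610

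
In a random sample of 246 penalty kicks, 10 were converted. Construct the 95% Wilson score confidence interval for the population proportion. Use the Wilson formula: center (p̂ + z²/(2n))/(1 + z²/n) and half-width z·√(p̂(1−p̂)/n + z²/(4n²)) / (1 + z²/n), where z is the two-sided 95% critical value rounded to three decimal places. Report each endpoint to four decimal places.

(0.0222, 0.0732)

Here p̂ = 10/246 = 0.04065 and z = 1.960 (z² = 3.841600).
Denominator 1 + z²/n = 1 + 3.841600/246 = 1.015616.
Adjusted center: (0.04065 + z²/(2n))/1.015616 = 0.04771.
Radicand: p̂(1−p̂)/n + z²/(4n²) = 0.000158528 + 0.000015870 = 0.000174398.
Half-width = 1.960·√0.000174398/1.015616 = 0.02549.
CI: 0.04771 ± 0.02549 = (0.0222, 0.0732).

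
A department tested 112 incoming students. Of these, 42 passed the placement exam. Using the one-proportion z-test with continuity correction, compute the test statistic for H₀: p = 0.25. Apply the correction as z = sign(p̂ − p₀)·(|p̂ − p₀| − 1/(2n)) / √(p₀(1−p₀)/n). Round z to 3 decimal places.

z = 2.946

With x = 42 successes in n = 112, p̂ = 0.37500. p̂ − p₀ = 0.125000.
1/(2n) = 0.004464.
Corrected numerator: |0.125000| − 0.004464 = 0.120536.
Under H₀, SE = √(p₀(1−p₀)/n) = √(0.25·0.75/112) = √0.001674107 = 0.040916.
z = (+)0.120536/0.040916 = 2.946.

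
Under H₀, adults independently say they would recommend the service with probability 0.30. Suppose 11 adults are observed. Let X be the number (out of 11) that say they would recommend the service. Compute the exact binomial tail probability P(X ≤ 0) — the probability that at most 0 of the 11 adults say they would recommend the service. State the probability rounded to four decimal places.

X is binomial with n = 11 and p = 0.30.
P(X ≤ 0) = C(11,0)·0.30^0·0.70^11.
= 0.019773 = 0.0198.

P = 0.0198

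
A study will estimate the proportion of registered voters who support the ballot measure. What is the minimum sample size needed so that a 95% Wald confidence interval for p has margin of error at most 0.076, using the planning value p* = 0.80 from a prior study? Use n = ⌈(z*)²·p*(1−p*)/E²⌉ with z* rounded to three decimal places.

For 95% confidence, z* = 1.960.
p*(1−p*) = 0.80·0.20 = 0.1600.
Required n before rounding: 3.841600 × 0.1600 / 0.076² = 106.416.
⌈106.416⌉ = 107.

n = 107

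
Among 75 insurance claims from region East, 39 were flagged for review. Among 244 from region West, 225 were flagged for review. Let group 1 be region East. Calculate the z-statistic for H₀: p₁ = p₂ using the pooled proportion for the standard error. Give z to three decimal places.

z = -8.063

p̂₁ = 39/75 = 0.52000, p̂₂ = 225/244 = 0.92213.
Pooled p̂ = (39+225)/(75+244) = 264/319 = 0.82759.
SE = √[p̂(1−p̂)(1/n₁+1/n₂)] = √[0.82759·0.17241·(1/75+1/244)] ≈ 0.049873.
z = (p̂₁ − p̂₂)/SE = (0.52000 − 0.92213)/0.049873 = -0.40213/0.049873 = -8.063.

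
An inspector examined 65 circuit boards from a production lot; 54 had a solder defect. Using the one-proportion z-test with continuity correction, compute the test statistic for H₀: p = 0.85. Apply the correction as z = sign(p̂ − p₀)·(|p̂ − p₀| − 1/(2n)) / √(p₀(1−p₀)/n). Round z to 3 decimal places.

The sample proportion is 54/65 = 0.83077. p̂ − p₀ = -0.019231.
1/(2n) = 0.007692.
Corrected numerator: |-0.019231| − 0.007692 = 0.011539.
Under H₀, SE = √(p₀(1−p₀)/n) = √(0.85·0.15/65) = √0.001961538 = 0.044289.
z = (−)0.011539/0.044289 = -0.261.

z = -0.261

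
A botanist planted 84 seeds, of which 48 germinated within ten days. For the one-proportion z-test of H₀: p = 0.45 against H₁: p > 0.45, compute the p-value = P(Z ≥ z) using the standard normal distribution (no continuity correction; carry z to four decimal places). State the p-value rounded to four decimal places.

p-value = 0.0126

p̂ = 48/84 = 0.57143.
Null standard error: √(0.45·0.55/84) = √0.002946429 = 0.054281.
z = (p̂ − p₀)/SE = (48/84 − 0.45)/0.054281 ≈ 2.2370.
p-value = P(Z ≥ z) with z = 2.2370 → 0.0126.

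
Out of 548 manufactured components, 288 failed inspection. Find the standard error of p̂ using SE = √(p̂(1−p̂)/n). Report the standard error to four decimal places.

With x = 288 successes in n = 548, p̂ = 0.52555.
p̂(1−p̂) = 0.249347.
SE = √(0.249347/548) = 0.0213.

SE = 0.0213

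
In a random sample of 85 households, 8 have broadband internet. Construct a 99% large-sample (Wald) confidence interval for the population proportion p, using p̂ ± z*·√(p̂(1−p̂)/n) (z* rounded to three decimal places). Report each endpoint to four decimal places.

With x = 8 successes in n = 85, p̂ = 0.09412.
SE = √(p̂(1−p̂)/n) = √(0.085260/85) = 0.031671.
The 99% critical value is z* = 2.576.
Margin = 2.576·0.031671 = 0.08158.
CI: 0.09412 ± 0.08158 = (0.0125, 0.1757).

(0.0125, 0.1757)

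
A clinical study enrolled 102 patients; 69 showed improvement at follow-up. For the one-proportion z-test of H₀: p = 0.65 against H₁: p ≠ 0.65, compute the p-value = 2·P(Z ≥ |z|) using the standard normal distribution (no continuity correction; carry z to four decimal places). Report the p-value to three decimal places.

Sample proportion p̂ = 69/102 = 0.67647.
Null standard error: √(0.65·0.35/102) = √0.002230392 = 0.047227.
z = (p̂ − p₀)/SE = (69/102 − 0.65)/0.047227 ≈ 0.5605.
p-value = 2·P(Z ≥ |z|) with z = 0.5605 → 0.575.

p-value = 0.575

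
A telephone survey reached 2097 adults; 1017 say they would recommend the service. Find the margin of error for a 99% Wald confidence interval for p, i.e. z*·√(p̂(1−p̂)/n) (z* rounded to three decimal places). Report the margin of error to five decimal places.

ME = 0.02811

The sample proportion is 1017/2097 = 0.48498.
SE = √(p̂(1−p̂)/n) = √(0.249774/2097) = 0.010914.
The 99% critical value is z* = 2.576.
So ME = 0.02811.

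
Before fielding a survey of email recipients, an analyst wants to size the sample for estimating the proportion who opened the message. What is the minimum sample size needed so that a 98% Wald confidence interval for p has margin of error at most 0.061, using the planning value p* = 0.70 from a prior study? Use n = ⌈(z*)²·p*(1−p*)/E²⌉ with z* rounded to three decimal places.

n = 306

For 98% confidence, z* = 2.326.
p*(1−p*) = 0.70·0.30 = 0.2100.
(z*)²·p*(1−p*)/E² = 5.410276·0.2100/0.003721 = 305.337.
⌈305.337⌉ = 306.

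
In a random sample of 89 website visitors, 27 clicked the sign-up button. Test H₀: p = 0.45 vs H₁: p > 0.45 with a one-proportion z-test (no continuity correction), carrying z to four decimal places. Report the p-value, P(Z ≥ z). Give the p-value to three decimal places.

p-value = 0.997

With x = 27 successes in n = 89, p̂ = 0.30337.
Under H₀, SE = √(p₀(1−p₀)/n) = √(0.45·0.55/89) = √0.002780899 = 0.052734.
z = (p̂ − p₀)/SE = (27/89 − 0.45)/0.052734 ≈ -2.7805.
From the standard normal, P(Z ≥ z) = 0.997.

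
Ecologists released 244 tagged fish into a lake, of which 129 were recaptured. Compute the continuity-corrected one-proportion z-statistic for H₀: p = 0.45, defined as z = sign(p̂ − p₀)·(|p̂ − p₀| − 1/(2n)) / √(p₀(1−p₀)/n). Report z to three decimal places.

z = 2.406

p̂ = 129/244 = 0.52869. p̂ − p₀ = 0.078689.
Continuity correction 1/(2n) = 1/488 = 0.002049.
Corrected numerator: |0.078689| − 0.002049 = 0.076640.
Under H₀, SE = √(p₀(1−p₀)/n) = √(0.45·0.55/244) = √0.001014344 = 0.031849.
z = (+)0.076640/0.031849 = 2.406.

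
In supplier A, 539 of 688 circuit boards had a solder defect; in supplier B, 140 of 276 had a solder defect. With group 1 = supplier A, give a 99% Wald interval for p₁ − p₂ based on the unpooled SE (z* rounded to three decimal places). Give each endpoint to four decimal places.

(0.1887, 0.3636)

p̂₁ = 539/688 = 0.78343, p̂₂ = 140/276 = 0.50725; p̂₁ − p̂₂ = 0.27618.
SE = √(0.000246609 + 0.000905607) = √0.001152216 = 0.033944.
For 99% confidence, z* = 2.576. Margin of error = 0.08744.
Interval: 0.27618 ± 0.08744 → (0.1887, 0.3636).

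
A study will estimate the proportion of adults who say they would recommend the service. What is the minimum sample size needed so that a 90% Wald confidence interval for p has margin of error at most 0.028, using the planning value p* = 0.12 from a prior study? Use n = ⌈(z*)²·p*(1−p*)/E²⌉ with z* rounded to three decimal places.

n = 365

z* = 1.645 at the 90% level.
p*(1−p*) = 0.12·0.88 = 0.1056.
(z*)²·p*(1−p*)/E² = 2.706025·0.1056/0.000784 = 364.485.
Rounding up, n = 365.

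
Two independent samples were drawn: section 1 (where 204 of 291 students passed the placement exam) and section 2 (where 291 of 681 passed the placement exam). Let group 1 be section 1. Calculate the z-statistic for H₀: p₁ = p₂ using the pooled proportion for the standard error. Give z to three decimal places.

p̂₁ = 204/291 = 0.70103, p̂₂ = 291/681 = 0.42731.
Pooling: p̂ = 495/972 = 0.50926.
Pooled SE = √[0.2499143·0.00490485] ≈ 0.035011.
z = (p̂₁ − p̂₂)/SE = (0.70103 − 0.42731)/0.035011 = 0.27372/0.035011 = 7.818.

z = 7.818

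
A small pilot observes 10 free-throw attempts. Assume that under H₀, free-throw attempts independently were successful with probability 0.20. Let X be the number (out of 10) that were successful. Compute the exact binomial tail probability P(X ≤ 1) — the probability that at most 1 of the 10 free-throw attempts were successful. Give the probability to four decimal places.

P = 0.3758

X ~ Binomial(n=10, p=0.20).
P(X ≤ 1) = C(10,0)·0.20^0·0.80^10 + C(10,1)·0.20^1·0.80^9.
= 0.107374 + 0.268435 = 0.3758.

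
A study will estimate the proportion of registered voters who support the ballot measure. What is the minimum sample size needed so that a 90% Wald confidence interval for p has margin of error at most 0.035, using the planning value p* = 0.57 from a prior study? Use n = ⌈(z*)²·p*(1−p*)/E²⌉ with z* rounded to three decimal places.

The 90% critical value is z* = 1.645.
p*(1−p*) = 0.2451.
(z*)²·p*(1−p*)/E² = 2.706025·0.2451/0.001225 = 541.426.
Rounding up, n = 542.

n = 542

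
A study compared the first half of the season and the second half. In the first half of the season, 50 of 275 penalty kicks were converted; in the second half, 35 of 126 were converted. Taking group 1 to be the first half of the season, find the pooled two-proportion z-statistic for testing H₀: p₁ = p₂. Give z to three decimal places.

z = -2.183

Sample proportions: p̂₁ = 50/275 = 0.18182 and p̂₂ = 35/126 = 0.27778.
Pooled p̂ = (50+35)/(275+126) = 85/401 = 0.21197.
Pooled SE = √[0.1670388·0.01157287] ≈ 0.043967.
z = (p̂₁ − p̂₂)/SE = (0.18182 − 0.27778)/0.043967 = -0.09596/0.043967 = -2.183.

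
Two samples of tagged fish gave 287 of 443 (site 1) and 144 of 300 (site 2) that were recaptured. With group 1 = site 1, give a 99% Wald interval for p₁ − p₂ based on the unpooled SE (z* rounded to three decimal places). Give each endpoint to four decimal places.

p̂₁ = 287/443 = 0.64786, p̂₂ = 144/300 = 0.48000; p̂₁ − p̂₂ = 0.16786.
SE = √(0.000514986 + 0.000832000) = √0.001346986 = 0.036701.
z* = 2.576 at the 99% level. Margin of error = 0.09454.
Interval: 0.16786 ± 0.09454 → (0.0733, 0.2624).

(0.0733, 0.2624)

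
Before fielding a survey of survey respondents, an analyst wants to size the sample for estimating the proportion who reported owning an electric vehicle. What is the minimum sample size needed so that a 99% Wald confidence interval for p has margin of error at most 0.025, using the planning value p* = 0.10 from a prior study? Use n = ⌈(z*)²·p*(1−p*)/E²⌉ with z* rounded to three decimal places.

The 99% critical value is z* = 2.576.
p*(1−p*) = 0.10·0.90 = 0.0900.
(z*)²·p*(1−p*)/E² = 6.635776·0.0900/0.000625 = 955.552.
Rounding up, n = 956.

n = 956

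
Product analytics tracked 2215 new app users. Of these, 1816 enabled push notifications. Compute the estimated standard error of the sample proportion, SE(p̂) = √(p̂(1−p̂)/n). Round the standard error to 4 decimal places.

The sample proportion is 1816/2215 = 0.81986.
p̂(1−p̂) = 0.147690.
SE = √(0.147690/2215) = 0.0082.

SE = 0.0082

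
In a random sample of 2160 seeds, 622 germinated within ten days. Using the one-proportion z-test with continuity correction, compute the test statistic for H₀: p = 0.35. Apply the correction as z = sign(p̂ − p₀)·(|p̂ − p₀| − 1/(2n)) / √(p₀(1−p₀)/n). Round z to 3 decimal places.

With x = 622 successes in n = 2160, p̂ = 0.28796. p̂ − p₀ = -0.062037.
1/(2n) = 0.000231.
Corrected numerator: |-0.062037| − 0.000231 = 0.061806.
Null standard error: √(0.35·0.65/2160) = √0.000105324 = 0.010263.
z = −0.061806/0.010263 = -6.022.

z = -6.022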